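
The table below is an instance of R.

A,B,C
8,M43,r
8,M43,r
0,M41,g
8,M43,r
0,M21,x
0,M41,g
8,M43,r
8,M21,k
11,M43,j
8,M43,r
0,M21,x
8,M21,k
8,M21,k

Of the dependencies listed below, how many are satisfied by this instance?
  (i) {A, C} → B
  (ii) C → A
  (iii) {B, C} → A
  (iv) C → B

4

(i) {A, C} → B: every LHS value maps to a single RHS value — holds.
(ii) C → A: every LHS value maps to a single RHS value — holds.
(iii) {B, C} → A: every LHS value maps to a single RHS value — holds.
(iv) C → B: every LHS value maps to a single RHS value — holds.
4 of the 4 dependencies hold.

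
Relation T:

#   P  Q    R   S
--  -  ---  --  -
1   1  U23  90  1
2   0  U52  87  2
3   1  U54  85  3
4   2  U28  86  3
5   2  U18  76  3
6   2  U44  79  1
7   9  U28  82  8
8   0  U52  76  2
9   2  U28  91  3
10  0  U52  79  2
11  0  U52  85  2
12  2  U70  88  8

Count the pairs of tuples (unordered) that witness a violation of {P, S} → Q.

(P=0, S=2): all 4 rows agree on Q — 0 pairs.
(P=2, S=3): violating pairs (4,5), (5,9) — 2 pairs.

2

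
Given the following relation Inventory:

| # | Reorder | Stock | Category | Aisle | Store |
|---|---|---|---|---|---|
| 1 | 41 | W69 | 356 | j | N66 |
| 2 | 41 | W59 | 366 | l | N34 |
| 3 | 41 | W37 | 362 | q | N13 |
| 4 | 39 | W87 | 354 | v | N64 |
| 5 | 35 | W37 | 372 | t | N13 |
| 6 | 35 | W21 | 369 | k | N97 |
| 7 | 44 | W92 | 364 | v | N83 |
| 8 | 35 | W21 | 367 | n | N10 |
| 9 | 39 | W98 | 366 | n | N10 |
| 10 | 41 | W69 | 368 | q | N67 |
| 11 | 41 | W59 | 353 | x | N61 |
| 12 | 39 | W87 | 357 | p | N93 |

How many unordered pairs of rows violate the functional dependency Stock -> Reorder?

1

Stock=W69: all 2 rows agree on Reorder — 0 pairs.
Stock=W59: all 2 rows agree on Reorder — 0 pairs.
Stock=W37: violating pairs (3,5) — 1 pair.
Stock=W87: all 2 rows agree on Reorder — 0 pairs.
Stock=W21: all 2 rows agree on Reorder — 0 pairs.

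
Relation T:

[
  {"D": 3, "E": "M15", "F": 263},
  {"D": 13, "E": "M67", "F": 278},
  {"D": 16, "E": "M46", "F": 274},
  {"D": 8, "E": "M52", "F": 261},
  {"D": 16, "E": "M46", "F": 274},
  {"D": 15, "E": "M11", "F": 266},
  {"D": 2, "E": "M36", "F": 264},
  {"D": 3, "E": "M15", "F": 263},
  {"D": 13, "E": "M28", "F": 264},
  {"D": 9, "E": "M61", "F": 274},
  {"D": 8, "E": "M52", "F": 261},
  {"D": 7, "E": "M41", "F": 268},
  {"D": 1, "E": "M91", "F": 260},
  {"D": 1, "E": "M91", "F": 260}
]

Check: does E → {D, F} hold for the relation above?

E=M15: 2 rows → {D,F} = (3, 263), (3, 263) ✓
E=M67: 1 row → {D,F} = (13, 278) ✓
E=M46: 2 rows → {D,F} = (16, 274), (16, 274) ✓
E=M52: 2 rows → {D,F} = (8, 261), (8, 261) ✓
E=M11: 1 row → {D,F} = (15, 266) ✓
E=M36: 1 row → {D,F} = (2, 264) ✓
E=M28: 1 row → {D,F} = (13, 264) ✓
E=M61: 1 row → {D,F} = (9, 274) ✓
E=M41: 1 row → {D,F} = (7, 268) ✓
E=M91: 2 rows → {D,F} = (1, 260), (1, 260) ✓
Every E value is associated with a single {D, F} value, so E → {D, F} holds.

Yes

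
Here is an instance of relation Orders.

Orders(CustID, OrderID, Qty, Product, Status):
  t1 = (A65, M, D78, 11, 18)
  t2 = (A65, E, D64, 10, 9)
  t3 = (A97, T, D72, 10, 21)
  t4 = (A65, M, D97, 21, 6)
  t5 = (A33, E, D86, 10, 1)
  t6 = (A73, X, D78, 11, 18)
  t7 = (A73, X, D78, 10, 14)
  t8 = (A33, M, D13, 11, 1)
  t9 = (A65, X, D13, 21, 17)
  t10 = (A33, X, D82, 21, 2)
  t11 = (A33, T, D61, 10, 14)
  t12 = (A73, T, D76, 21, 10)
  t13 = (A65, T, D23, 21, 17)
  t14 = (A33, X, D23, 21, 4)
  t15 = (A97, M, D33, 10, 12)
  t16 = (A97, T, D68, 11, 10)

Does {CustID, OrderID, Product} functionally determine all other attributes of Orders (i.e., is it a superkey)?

Rows 10 and 14 have the same {CustID, OrderID, Product} value (CustID=A33, OrderID=X, Product=21) but are distinct tuples, so {CustID, OrderID, Product} does not determine every attribute — not a superkey.

No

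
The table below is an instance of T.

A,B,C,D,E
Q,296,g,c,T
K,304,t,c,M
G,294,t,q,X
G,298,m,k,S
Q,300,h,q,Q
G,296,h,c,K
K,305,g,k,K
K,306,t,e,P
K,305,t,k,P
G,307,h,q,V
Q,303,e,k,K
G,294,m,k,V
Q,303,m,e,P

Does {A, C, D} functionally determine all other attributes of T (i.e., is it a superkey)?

No

Two distinct rows share (A=G, C=m, D=k), so {A, C, D} does not determine every attribute — not a superkey.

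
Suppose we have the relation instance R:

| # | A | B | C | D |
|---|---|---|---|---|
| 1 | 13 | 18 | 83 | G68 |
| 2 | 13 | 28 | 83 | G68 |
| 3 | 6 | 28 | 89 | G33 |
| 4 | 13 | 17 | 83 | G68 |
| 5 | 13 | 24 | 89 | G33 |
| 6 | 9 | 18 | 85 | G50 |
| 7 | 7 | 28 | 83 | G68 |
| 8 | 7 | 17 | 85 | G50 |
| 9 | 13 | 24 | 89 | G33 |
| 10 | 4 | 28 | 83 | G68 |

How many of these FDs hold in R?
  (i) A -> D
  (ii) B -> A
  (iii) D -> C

1

(i) A -> D: A=13: rows 1, 2, 4, 5, 9 → D takes values {G68, G33} — violation; A=7: rows 7, 8 → D takes values {G68, G50} — violation — fails.
(ii) B -> A: B=18: rows 1, 6 → A takes values {13, 9} — violation; B=28: rows 2, 3, 7, 10 → A takes values {13, 6, 7, 4} — violation; B=17: rows 4, 8 → A takes values {13, 7} — violation — fails.
(iii) D -> C: every LHS value maps to a single RHS value — holds.
1 of the 3 dependencies holds.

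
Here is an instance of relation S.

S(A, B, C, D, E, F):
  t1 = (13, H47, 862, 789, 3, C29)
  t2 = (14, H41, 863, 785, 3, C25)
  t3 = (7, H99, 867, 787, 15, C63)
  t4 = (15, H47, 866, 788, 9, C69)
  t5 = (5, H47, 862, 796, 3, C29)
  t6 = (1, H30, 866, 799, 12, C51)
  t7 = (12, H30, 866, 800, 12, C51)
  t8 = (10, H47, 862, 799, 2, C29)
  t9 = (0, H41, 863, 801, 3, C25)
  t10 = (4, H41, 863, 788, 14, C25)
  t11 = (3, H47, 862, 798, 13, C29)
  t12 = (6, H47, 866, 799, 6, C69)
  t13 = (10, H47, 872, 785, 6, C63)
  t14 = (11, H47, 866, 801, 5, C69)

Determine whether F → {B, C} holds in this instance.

F=C29: rows 1, 5, 8, 11 → {B,C} = (H47, 862), (H47, 862), (H47, 862), (H47, 862) ✓
F=C25: rows 2, 9, 10 → {B,C} = (H41, 863), (H41, 863), (H41, 863) ✓
F=C63: rows 3, 13 → {B,C} takes values {(H99, 867), (H47, 872)} — violation
F=C69: rows 4, 12, 14 → {B,C} = (H47, 866), (H47, 866), (H47, 866) ✓
F=C51: rows 6, 7 → {B,C} = (H30, 866), (H30, 866) ✓
Two rows agree on F but differ on {B, C}, so F → {B, C} does not hold.

No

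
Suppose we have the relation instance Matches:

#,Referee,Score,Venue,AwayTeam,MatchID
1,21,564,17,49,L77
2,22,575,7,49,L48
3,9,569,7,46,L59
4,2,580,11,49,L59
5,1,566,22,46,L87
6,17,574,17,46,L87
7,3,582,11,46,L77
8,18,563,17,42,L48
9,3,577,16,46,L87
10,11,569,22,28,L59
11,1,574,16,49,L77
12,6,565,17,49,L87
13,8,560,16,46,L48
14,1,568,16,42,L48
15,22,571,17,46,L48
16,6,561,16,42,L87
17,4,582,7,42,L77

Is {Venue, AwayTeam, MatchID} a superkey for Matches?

Yes

All 17 rows have distinct {Venue, AwayTeam, MatchID} values, so {Venue, AwayTeam, MatchID} → (all attributes) holds and {Venue, AwayTeam, MatchID} is a superkey.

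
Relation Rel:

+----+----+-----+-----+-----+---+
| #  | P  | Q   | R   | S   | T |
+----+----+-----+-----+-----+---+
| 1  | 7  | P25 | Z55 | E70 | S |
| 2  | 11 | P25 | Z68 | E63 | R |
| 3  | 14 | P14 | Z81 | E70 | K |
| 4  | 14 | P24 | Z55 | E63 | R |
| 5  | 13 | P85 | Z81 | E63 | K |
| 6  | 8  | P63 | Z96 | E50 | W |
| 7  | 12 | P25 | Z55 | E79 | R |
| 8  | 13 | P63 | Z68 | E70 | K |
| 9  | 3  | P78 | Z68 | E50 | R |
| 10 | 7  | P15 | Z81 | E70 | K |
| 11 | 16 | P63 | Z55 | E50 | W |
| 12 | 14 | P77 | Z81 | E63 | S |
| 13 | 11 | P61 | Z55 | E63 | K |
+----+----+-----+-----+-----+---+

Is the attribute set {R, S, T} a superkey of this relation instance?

Rows 3 and 10 have the same {R, S, T} value (R=Z81, S=E70, T=K) but are distinct tuples, so {R, S, T} does not determine every attribute — not a superkey.

No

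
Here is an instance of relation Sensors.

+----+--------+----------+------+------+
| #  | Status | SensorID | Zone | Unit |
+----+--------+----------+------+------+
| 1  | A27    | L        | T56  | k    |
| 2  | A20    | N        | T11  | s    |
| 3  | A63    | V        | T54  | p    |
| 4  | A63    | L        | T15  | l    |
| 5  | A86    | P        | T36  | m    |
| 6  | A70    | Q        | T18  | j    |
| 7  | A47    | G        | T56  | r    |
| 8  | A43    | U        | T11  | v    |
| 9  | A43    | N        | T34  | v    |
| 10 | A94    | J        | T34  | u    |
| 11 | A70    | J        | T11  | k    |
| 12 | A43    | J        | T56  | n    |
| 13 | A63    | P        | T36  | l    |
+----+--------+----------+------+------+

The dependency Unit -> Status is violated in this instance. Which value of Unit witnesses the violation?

k

Unit=k: rows 1, 11 → Status takes values {A27, A70} — violation
Unit=s: row 2 → Status = A20 ✓
Unit=p: row 3 → Status = A63 ✓
Unit=l: rows 4, 13 → Status = A63, A63 ✓
Unit=m: row 5 → Status = A86 ✓
Unit=j: row 6 → Status = A70 ✓
Unit=r: row 7 → Status = A47 ✓
Unit=v: rows 8, 9 → Status = A43, A43 ✓
Unit=u: row 10 → Status = A94 ✓
Unit=n: row 12 → Status = A43 ✓
The only Unit value with inconsistent Status is Unit=k.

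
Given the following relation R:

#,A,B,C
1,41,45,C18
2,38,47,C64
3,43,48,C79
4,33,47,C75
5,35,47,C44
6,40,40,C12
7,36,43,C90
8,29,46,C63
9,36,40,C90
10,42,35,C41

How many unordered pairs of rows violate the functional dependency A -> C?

0

A=36: all 2 rows agree on C — 0 pairs.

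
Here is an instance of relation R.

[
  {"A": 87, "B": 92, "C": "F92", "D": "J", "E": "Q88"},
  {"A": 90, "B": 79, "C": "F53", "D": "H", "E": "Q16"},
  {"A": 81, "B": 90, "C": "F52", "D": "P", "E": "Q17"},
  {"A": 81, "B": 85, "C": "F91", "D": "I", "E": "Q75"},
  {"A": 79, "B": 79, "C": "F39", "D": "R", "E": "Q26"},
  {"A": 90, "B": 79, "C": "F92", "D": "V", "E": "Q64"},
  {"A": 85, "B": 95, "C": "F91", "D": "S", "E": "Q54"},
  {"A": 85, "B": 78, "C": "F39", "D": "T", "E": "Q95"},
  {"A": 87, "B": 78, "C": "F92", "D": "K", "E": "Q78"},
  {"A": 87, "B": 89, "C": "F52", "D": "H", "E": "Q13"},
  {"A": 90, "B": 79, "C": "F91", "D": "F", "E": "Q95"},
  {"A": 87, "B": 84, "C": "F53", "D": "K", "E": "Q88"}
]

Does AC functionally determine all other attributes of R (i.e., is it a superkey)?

Two distinct rows share (A=87, C=F92), so AC does not determine every attribute — not a superkey.

No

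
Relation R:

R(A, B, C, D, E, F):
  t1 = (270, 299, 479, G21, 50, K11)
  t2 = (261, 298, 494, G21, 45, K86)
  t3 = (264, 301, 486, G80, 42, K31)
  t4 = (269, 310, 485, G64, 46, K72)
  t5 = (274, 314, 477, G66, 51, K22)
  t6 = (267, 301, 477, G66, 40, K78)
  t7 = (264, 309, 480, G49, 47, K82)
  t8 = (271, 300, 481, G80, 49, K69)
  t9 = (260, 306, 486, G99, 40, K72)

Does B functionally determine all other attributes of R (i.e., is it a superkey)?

Rows 3 and 6 have the same B value B=301 but are distinct tuples, so B does not determine every attribute — not a superkey.

No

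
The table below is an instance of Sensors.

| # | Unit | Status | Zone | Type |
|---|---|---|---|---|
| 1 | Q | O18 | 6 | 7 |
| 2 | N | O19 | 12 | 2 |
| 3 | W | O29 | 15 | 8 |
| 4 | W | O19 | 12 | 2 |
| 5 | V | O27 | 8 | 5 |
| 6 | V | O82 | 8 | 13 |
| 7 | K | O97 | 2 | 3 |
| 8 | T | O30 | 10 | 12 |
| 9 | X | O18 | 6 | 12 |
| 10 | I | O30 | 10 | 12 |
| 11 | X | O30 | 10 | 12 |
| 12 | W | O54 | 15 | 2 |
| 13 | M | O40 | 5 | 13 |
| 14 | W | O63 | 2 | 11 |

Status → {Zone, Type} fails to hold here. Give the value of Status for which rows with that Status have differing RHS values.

Status=O18: rows 1, 9 → {Zone,Type} takes values {(6, 7), (6, 12)} — violation
Status=O19: rows 2, 4 → {Zone,Type} = (12, 2), (12, 2) ✓
Status=O29: row 3 → {Zone,Type} = (15, 8) ✓
Status=O27: row 5 → {Zone,Type} = (8, 5) ✓
Status=O82: row 6 → {Zone,Type} = (8, 13) ✓
Status=O97: row 7 → {Zone,Type} = (2, 3) ✓
Status=O30: rows 8, 10, 11 → {Zone,Type} = (10, 12), (10, 12), (10, 12) ✓
Status=O54: row 12 → {Zone,Type} = (15, 2) ✓
Status=O40: row 13 → {Zone,Type} = (5, 13) ✓
Status=O63: row 14 → {Zone,Type} = (2, 11) ✓
The only Status value with inconsistent RHS is Status=O18.

O18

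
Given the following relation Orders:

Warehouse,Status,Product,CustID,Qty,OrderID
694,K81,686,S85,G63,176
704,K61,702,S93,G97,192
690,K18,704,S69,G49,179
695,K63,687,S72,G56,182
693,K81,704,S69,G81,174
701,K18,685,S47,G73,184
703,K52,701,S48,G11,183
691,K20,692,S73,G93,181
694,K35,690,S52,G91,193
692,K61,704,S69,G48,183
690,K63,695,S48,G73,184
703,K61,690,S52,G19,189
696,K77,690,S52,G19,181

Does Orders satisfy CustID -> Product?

No

CustID=S85: 1 row → Product = 686 ✓
CustID=S93: 1 row → Product = 702 ✓
CustID=S69: 3 rows → Product = 704, 704, 704 ✓
CustID=S72: 1 row → Product = 687 ✓
CustID=S47: 1 row → Product = 685 ✓
CustID=S48: 2 rows → Product takes values {701, 695} — violation
CustID=S73: 1 row → Product = 692 ✓
CustID=S52: 3 rows → Product = 690, 690, 690 ✓
Two rows agree on CustID but differ on Product, so CustID -> Product does not hold.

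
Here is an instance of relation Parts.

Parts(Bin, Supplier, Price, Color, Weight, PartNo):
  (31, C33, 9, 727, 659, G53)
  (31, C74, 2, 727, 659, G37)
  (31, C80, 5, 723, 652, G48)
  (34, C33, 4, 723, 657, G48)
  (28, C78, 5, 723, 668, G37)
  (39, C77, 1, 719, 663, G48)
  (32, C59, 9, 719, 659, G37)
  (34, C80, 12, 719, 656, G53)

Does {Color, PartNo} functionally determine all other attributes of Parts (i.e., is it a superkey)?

No

Two distinct rows share (Color=723, PartNo=G48), so {Color, PartNo} does not determine every attribute — not a superkey.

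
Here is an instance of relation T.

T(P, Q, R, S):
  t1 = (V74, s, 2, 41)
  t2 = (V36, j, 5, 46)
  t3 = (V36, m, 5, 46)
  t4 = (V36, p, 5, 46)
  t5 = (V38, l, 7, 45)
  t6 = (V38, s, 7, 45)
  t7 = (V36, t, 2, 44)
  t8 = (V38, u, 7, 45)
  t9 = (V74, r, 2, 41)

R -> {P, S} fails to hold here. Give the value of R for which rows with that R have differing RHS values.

R=2: rows 1, 7, 9 → {P,S} takes values {(V74, 41), (V36, 44)} — violation
R=5: rows 2, 3, 4 → {P,S} = (V36, 46), (V36, 46), (V36, 46) ✓
R=7: rows 5, 6, 8 → {P,S} = (V38, 45), (V38, 45), (V38, 45) ✓
The only R value with inconsistent RHS is R=2.

2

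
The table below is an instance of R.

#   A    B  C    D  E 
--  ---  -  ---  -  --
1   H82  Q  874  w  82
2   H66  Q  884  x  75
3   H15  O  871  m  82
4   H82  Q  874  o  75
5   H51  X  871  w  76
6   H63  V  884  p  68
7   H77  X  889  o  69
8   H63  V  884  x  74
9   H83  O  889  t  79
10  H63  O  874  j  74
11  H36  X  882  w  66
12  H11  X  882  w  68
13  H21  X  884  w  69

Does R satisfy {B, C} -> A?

No

(B=Q, C=874): rows 1, 4 → A = H82, H82 ✓
(B=Q, C=884): row 2 → A = H66 ✓
(B=O, C=871): row 3 → A = H15 ✓
(B=X, C=871): row 5 → A = H51 ✓
(B=V, C=884): rows 6, 8 → A = H63, H63 ✓
(B=X, C=889): row 7 → A = H77 ✓
(B=O, C=889): row 9 → A = H83 ✓
(B=O, C=874): row 10 → A = H63 ✓
(B=X, C=882): rows 11, 12 → A takes values {H36, H11} — violation
(B=X, C=884): row 13 → A = H21 ✓
Two rows agree on {B, C} but differ on A, so {B, C} -> A does not hold.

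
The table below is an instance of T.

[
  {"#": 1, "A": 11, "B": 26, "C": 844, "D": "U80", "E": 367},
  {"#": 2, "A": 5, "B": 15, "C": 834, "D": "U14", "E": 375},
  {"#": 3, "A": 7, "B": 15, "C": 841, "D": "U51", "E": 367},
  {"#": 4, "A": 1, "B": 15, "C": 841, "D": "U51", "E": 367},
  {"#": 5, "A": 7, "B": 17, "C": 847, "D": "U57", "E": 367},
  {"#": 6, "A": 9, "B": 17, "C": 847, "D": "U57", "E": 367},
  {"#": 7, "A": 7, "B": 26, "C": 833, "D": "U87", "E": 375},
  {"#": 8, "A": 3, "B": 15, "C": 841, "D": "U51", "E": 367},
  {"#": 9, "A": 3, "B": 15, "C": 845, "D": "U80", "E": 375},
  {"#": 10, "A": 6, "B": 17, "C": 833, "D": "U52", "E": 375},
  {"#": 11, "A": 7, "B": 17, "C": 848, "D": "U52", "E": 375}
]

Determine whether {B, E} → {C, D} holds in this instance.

(B=26, E=367): row 1 → {C,D} = (844, U80) ✓
(B=15, E=375): rows 2, 9 → {C,D} takes values {(834, U14), (845, U80)} — violation
(B=15, E=367): rows 3, 4, 8 → {C,D} = (841, U51), (841, U51), (841, U51) ✓
(B=17, E=367): rows 5, 6 → {C,D} = (847, U57), (847, U57) ✓
(B=26, E=375): row 7 → {C,D} = (833, U87) ✓
(B=17, E=375): rows 10, 11 → {C,D} takes values {(833, U52), (848, U52)} — violation
Two rows agree on {B, E} but differ on {C, D}, so {B, E} → {C, D} does not hold.

No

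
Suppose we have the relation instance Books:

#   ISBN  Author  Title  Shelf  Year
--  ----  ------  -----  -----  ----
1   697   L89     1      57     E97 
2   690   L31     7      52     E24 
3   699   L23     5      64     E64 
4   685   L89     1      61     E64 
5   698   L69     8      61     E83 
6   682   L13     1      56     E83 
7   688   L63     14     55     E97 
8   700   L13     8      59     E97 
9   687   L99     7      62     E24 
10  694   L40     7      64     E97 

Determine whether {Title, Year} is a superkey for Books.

Rows 2 and 9 have the same {Title, Year} value (Title=7, Year=E24) but are distinct tuples, so {Title, Year} does not determine every attribute — not a superkey.

No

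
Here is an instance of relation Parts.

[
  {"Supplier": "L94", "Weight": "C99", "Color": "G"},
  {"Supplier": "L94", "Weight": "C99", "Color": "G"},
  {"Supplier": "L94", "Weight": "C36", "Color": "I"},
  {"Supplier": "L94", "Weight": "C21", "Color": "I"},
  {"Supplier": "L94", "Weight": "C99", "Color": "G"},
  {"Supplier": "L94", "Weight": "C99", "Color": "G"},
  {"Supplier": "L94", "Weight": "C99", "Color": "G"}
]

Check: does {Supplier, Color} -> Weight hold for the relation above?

(Supplier=L94, Color=G): 5 rows → Weight = C99, C99, C99, C99, C99 ✓
(Supplier=L94, Color=I): 2 rows → Weight takes values {C36, C21} — violation
Two rows agree on {Supplier, Color} but differ on Weight, so {Supplier, Color} -> Weight does not hold.

No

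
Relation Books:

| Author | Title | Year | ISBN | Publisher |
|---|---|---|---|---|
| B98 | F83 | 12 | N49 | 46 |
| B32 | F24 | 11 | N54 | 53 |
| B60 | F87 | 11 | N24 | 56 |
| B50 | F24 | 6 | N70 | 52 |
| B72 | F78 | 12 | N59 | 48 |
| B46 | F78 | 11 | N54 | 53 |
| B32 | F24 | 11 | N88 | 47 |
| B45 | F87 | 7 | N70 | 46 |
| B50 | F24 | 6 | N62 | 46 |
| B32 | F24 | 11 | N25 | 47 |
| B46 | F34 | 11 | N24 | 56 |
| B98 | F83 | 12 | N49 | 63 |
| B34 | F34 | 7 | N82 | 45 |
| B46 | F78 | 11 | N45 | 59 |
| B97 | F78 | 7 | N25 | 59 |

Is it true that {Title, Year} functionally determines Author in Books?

Yes

(Title=F83, Year=12): 2 rows → Author = B98, B98 ✓
(Title=F24, Year=11): 3 rows → Author = B32, B32, B32 ✓
(Title=F87, Year=11): 1 row → Author = B60 ✓
(Title=F24, Year=6): 2 rows → Author = B50, B50 ✓
(Title=F78, Year=12): 1 row → Author = B72 ✓
(Title=F78, Year=11): 2 rows → Author = B46, B46 ✓
(Title=F87, Year=7): 1 row → Author = B45 ✓
(Title=F34, Year=11): 1 row → Author = B46 ✓
(Title=F34, Year=7): 1 row → Author = B34 ✓
(Title=F78, Year=7): 1 row → Author = B97 ✓
Every {Title, Year} value is associated with a single Author value, so {Title, Year} -> Author holds.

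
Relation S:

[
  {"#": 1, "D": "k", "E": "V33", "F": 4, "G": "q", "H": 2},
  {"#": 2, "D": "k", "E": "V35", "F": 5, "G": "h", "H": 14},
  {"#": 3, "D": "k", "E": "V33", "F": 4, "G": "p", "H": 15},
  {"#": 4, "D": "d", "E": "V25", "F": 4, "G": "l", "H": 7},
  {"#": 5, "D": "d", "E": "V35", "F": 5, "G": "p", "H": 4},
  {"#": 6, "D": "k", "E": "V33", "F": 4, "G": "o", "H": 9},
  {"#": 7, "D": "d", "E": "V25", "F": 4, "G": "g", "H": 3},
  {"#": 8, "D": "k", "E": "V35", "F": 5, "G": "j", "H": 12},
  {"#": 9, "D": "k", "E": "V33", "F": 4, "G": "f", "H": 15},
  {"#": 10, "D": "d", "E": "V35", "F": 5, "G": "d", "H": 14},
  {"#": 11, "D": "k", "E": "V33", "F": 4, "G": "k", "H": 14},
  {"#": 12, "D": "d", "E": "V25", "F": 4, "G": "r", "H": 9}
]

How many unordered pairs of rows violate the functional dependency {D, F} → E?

(D=k, F=4): all 5 rows agree on E — 0 pairs.
(D=k, F=5): all 2 rows agree on E — 0 pairs.
(D=d, F=4): all 3 rows agree on E — 0 pairs.
(D=d, F=5): all 2 rows agree on E — 0 pairs.

0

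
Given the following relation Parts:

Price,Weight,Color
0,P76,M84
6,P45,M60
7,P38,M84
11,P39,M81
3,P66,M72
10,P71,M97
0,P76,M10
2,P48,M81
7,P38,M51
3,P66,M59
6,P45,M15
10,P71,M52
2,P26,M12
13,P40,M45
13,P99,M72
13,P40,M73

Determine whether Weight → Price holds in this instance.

Yes

Weight=P76: 2 rows → Price = 0, 0 ✓
Weight=P45: 2 rows → Price = 6, 6 ✓
Weight=P38: 2 rows → Price = 7, 7 ✓
Weight=P39: 1 row → Price = 11 ✓
Weight=P66: 2 rows → Price = 3, 3 ✓
Weight=P71: 2 rows → Price = 10, 10 ✓
Weight=P48: 1 row → Price = 2 ✓
Weight=P26: 1 row → Price = 2 ✓
Weight=P40: 2 rows → Price = 13, 13 ✓
Weight=P99: 1 row → Price = 13 ✓
Every Weight value is associated with a single Price value, so Weight → Price holds.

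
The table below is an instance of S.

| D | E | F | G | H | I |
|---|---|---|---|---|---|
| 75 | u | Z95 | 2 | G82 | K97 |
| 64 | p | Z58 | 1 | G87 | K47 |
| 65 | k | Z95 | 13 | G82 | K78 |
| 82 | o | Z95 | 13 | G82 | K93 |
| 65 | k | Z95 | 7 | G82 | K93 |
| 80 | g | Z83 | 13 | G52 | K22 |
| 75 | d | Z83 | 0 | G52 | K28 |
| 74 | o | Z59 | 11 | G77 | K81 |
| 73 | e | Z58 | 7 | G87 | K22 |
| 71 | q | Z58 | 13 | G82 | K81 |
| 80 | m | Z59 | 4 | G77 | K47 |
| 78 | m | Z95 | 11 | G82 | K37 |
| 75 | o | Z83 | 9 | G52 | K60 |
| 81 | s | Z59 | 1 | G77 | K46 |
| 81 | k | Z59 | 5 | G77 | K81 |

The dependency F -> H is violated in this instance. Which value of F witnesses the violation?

F=Z95: 5 rows → H = G82, G82, G82, G82, G82 ✓
F=Z58: 3 rows → H takes values {G87, G82} — violation
F=Z83: 3 rows → H = G52, G52, G52 ✓
F=Z59: 4 rows → H = G77, G77, G77, G77 ✓
The only F value with inconsistent H is F=Z58.

Z58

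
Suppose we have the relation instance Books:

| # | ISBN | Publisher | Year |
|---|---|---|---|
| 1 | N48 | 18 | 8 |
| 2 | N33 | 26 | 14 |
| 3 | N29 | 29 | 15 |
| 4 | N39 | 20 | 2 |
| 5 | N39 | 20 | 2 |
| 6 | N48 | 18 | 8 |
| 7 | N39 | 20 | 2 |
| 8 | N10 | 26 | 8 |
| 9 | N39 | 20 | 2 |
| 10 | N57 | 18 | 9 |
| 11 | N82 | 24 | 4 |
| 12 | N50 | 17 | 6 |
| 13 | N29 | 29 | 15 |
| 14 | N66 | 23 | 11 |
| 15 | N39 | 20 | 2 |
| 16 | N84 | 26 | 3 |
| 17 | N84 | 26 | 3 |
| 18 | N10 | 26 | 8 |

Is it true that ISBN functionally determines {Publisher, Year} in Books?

Yes

ISBN=N48: rows 1, 6 → {Publisher,Year} = (18, 8), (18, 8) ✓
ISBN=N33: row 2 → {Publisher,Year} = (26, 14) ✓
ISBN=N29: rows 3, 13 → {Publisher,Year} = (29, 15), (29, 15) ✓
ISBN=N39: rows 4, 5, 7, 9, 15 → {Publisher,Year} = (20, 2), (20, 2), (20, 2), (20, 2), (20, 2) ✓
ISBN=N10: rows 8, 18 → {Publisher,Year} = (26, 8), (26, 8) ✓
ISBN=N57: row 10 → {Publisher,Year} = (18, 9) ✓
ISBN=N82: row 11 → {Publisher,Year} = (24, 4) ✓
ISBN=N50: row 12 → {Publisher,Year} = (17, 6) ✓
ISBN=N66: row 14 → {Publisher,Year} = (23, 11) ✓
ISBN=N84: rows 16, 17 → {Publisher,Year} = (26, 3), (26, 3) ✓
Every ISBN value is associated with a single {Publisher, Year} value, so ISBN → {Publisher, Year} holds.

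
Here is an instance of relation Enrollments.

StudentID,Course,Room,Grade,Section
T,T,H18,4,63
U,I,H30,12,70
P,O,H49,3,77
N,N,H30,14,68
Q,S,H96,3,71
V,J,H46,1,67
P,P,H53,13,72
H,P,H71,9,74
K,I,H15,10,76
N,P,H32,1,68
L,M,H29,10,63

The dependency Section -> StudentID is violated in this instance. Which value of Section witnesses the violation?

63

Section=63: 2 rows → StudentID takes values {T, L} — violation
Section=70: 1 row → StudentID = U ✓
Section=77: 1 row → StudentID = P ✓
Section=68: 2 rows → StudentID = N, N ✓
Section=71: 1 row → StudentID = Q ✓
Section=67: 1 row → StudentID = V ✓
Section=72: 1 row → StudentID = P ✓
Section=74: 1 row → StudentID = H ✓
Section=76: 1 row → StudentID = K ✓
The only Section value with inconsistent StudentID is Section=63.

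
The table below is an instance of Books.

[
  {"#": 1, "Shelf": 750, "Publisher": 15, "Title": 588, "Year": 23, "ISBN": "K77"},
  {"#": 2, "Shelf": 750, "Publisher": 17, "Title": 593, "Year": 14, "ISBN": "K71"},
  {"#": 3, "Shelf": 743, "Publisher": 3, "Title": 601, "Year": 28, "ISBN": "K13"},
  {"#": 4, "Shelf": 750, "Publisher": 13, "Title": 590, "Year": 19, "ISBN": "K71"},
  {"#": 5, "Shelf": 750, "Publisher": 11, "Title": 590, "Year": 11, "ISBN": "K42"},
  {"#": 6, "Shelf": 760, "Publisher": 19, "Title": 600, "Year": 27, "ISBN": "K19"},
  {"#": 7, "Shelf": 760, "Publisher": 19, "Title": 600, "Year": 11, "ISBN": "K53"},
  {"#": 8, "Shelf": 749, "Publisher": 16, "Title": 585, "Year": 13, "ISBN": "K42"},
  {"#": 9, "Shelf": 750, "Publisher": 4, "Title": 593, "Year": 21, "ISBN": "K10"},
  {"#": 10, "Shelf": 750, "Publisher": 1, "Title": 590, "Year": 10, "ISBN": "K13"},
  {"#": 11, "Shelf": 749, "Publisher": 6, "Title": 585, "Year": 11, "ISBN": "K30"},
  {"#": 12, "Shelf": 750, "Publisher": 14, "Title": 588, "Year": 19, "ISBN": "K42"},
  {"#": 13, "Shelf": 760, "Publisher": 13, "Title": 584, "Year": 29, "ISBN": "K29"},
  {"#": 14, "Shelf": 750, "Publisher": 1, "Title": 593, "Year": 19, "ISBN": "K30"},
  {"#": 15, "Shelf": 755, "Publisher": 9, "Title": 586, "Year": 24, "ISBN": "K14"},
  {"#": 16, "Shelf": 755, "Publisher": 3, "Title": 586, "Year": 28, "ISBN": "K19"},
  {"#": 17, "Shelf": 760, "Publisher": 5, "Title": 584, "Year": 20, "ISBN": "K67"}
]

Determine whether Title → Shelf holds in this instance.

Title=588: rows 1, 12 → Shelf = 750, 750 ✓
Title=593: rows 2, 9, 14 → Shelf = 750, 750, 750 ✓
Title=601: row 3 → Shelf = 743 ✓
Title=590: rows 4, 5, 10 → Shelf = 750, 750, 750 ✓
Title=600: rows 6, 7 → Shelf = 760, 760 ✓
Title=585: rows 8, 11 → Shelf = 749, 749 ✓
Title=584: rows 13, 17 → Shelf = 760, 760 ✓
Title=586: rows 15, 16 → Shelf = 755, 755 ✓
Every Title value is associated with a single Shelf value, so Title → Shelf holds.

Yes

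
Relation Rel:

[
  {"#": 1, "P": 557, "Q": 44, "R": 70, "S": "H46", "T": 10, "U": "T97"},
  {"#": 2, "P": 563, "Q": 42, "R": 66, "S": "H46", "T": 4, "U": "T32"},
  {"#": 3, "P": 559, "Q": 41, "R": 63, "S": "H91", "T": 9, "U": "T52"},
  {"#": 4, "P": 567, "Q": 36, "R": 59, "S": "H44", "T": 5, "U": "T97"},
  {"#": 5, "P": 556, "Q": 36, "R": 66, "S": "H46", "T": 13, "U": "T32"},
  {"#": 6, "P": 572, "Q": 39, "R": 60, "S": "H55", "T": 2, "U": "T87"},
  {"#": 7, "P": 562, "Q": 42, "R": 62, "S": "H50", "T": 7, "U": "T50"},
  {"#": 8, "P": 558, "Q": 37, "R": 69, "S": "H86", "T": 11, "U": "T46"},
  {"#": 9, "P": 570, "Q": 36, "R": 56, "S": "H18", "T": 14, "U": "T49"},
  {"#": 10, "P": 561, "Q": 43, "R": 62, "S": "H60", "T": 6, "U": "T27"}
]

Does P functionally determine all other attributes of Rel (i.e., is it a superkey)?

All 10 rows have distinct P values, so P → (all attributes) holds and P is a superkey.

Yes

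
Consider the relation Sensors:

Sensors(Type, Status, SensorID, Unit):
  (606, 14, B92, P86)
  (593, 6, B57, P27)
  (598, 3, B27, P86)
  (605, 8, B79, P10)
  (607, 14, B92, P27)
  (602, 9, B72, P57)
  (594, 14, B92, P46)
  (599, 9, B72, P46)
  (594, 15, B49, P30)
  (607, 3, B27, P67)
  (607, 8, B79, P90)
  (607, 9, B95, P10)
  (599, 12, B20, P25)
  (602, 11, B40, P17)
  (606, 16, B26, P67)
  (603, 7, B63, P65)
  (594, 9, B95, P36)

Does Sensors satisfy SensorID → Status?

Yes

SensorID=B92: 3 rows → Status = 14, 14, 14 ✓
SensorID=B57: 1 row → Status = 6 ✓
SensorID=B27: 2 rows → Status = 3, 3 ✓
SensorID=B79: 2 rows → Status = 8, 8 ✓
SensorID=B72: 2 rows → Status = 9, 9 ✓
SensorID=B49: 1 row → Status = 15 ✓
SensorID=B95: 2 rows → Status = 9, 9 ✓
SensorID=B20: 1 row → Status = 12 ✓
SensorID=B40: 1 row → Status = 11 ✓
SensorID=B26: 1 row → Status = 16 ✓
SensorID=B63: 1 row → Status = 7 ✓
Every SensorID value is associated with a single Status value, so SensorID → Status holds.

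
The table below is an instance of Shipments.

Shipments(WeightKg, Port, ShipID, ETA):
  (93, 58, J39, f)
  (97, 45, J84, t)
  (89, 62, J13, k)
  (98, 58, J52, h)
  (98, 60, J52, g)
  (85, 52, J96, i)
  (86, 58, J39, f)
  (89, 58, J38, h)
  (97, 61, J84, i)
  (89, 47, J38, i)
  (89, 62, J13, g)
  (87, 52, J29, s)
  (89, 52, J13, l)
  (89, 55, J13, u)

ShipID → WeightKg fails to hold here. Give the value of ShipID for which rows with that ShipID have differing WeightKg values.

J39

ShipID=J39: 2 rows → WeightKg takes values {93, 86} — violation
ShipID=J84: 2 rows → WeightKg = 97, 97 ✓
ShipID=J13: 4 rows → WeightKg = 89, 89, 89, 89 ✓
ShipID=J52: 2 rows → WeightKg = 98, 98 ✓
ShipID=J96: 1 row → WeightKg = 85 ✓
ShipID=J38: 2 rows → WeightKg = 89, 89 ✓
ShipID=J29: 1 row → WeightKg = 87 ✓
The only ShipID value with inconsistent WeightKg is ShipID=J39.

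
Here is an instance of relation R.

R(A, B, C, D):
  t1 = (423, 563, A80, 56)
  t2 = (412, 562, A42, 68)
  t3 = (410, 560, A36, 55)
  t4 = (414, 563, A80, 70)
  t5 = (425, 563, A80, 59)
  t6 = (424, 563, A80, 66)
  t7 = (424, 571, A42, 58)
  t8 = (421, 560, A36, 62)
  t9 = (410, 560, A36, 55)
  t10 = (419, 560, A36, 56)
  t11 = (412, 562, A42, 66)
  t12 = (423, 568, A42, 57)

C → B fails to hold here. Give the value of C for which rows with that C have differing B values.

A42

C=A80: rows 1, 4, 5, 6 → B = 563, 563, 563, 563 ✓
C=A42: rows 2, 7, 11, 12 → B takes values {562, 571, 568} — violation
C=A36: rows 3, 8, 9, 10 → B = 560, 560, 560, 560 ✓
The only C value with inconsistent B is C=A42.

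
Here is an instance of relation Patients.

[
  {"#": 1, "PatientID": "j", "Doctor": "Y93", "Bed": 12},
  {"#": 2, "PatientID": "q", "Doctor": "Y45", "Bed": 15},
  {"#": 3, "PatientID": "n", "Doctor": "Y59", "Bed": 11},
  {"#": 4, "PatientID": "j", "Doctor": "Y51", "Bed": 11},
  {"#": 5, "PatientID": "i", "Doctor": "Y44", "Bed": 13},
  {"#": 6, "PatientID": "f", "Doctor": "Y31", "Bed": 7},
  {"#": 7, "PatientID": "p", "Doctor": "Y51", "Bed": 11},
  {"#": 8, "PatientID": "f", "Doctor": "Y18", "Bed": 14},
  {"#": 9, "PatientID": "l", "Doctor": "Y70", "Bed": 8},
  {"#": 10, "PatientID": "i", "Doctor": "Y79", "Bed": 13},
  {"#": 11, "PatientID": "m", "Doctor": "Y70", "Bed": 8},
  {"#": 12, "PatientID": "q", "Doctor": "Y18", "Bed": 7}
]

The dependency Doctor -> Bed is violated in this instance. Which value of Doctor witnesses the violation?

Y18

Doctor=Y93: row 1 → Bed = 12 ✓
Doctor=Y45: row 2 → Bed = 15 ✓
Doctor=Y59: row 3 → Bed = 11 ✓
Doctor=Y51: rows 4, 7 → Bed = 11, 11 ✓
Doctor=Y44: row 5 → Bed = 13 ✓
Doctor=Y31: row 6 → Bed = 7 ✓
Doctor=Y18: rows 8, 12 → Bed takes values {14, 7} — violation
Doctor=Y70: rows 9, 11 → Bed = 8, 8 ✓
Doctor=Y79: row 10 → Bed = 13 ✓
The only Doctor value with inconsistent Bed is Doctor=Y18.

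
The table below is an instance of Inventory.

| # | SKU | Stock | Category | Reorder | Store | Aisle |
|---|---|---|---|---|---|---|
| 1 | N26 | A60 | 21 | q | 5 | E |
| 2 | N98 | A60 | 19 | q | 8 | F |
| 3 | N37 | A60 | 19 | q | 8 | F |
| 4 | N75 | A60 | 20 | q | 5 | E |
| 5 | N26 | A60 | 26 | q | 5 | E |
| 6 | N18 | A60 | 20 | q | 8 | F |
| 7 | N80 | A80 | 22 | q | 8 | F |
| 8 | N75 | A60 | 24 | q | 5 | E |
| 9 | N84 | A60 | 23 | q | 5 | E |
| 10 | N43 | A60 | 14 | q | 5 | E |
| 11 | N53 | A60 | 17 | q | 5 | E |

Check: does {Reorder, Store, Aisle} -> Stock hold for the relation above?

(Reorder=q, Store=5, Aisle=E): rows 1, 4, 5, 8, 9, 10, 11 → Stock = A60, A60, A60, A60, A60, A60, A60 ✓
(Reorder=q, Store=8, Aisle=F): rows 2, 3, 6, 7 → Stock takes values {A60, A80} — violation
Two rows agree on {Reorder, Store, Aisle} but differ on Stock, so {Reorder, Store, Aisle} -> Stock does not hold.

No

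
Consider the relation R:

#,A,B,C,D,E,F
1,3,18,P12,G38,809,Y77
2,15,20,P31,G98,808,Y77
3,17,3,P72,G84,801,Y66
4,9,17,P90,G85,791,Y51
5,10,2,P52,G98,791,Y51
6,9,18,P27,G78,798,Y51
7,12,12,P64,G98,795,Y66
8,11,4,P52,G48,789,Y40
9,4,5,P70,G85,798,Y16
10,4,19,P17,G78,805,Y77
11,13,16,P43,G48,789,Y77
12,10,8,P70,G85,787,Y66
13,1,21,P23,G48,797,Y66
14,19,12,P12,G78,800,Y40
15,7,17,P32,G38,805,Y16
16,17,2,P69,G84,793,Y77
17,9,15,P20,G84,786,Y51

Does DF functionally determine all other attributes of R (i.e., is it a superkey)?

Yes

All 17 rows have distinct DF values, so DF → (all attributes) holds and DF is a superkey.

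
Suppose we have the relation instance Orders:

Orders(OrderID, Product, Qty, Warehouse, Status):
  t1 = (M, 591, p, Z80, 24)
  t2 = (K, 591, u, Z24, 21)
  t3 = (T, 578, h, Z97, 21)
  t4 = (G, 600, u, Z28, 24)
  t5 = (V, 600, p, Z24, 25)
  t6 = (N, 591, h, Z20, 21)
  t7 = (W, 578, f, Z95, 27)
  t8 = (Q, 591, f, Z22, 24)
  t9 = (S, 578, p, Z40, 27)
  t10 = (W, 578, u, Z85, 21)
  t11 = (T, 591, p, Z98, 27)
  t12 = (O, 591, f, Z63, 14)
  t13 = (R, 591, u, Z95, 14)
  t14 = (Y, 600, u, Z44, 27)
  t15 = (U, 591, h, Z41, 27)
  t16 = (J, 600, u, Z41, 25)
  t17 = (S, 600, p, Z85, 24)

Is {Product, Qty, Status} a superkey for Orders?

All 17 rows have distinct {Product, Qty, Status} values, so {Product, Qty, Status} → (all attributes) holds and {Product, Qty, Status} is a superkey.

Yes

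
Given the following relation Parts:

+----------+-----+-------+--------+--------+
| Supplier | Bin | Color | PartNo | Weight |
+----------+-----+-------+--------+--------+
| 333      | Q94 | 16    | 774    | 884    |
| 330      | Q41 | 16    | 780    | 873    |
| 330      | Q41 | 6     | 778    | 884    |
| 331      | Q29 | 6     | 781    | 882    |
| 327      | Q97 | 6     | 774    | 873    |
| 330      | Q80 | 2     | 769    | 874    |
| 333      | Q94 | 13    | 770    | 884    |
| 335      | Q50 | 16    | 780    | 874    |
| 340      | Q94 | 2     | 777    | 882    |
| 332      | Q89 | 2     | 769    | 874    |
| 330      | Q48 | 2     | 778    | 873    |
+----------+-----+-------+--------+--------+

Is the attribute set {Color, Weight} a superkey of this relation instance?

No

Two distinct rows share (Color=2, Weight=874), so {Color, Weight} does not determine every attribute — not a superkey.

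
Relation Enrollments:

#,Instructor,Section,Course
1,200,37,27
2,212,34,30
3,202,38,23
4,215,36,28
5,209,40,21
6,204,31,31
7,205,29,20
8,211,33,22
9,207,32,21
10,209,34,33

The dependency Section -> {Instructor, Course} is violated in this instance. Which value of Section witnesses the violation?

Section=37: row 1 → {Instructor,Course} = (200, 27) ✓
Section=34: rows 2, 10 → {Instructor,Course} takes values {(212, 30), (209, 33)} — violation
Section=38: row 3 → {Instructor,Course} = (202, 23) ✓
Section=36: row 4 → {Instructor,Course} = (215, 28) ✓
Section=40: row 5 → {Instructor,Course} = (209, 21) ✓
Section=31: row 6 → {Instructor,Course} = (204, 31) ✓
Section=29: row 7 → {Instructor,Course} = (205, 20) ✓
Section=33: row 8 → {Instructor,Course} = (211, 22) ✓
Section=32: row 9 → {Instructor,Course} = (207, 21) ✓
The only Section value with inconsistent RHS is Section=34.

34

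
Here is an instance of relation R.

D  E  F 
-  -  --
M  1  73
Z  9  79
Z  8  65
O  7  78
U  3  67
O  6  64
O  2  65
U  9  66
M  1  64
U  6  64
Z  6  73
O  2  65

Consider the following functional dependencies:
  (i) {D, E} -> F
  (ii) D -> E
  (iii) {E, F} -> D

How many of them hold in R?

0

(i) {D, E} -> F: (D=M, E=1): 2 rows → F takes values {73, 64} — violation — fails.
(ii) D -> E: D=Z: 3 rows → E takes values {9, 8, 6} — violation; D=O: 4 rows → E takes values {7, 6, 2} — violation; D=U: 3 rows → E takes values {3, 9, 6} — violation — fails.
(iii) {E, F} -> D: (E=6, F=64): 2 rows → D takes values {O, U} — violation — fails.
None of the 3 dependencies hold.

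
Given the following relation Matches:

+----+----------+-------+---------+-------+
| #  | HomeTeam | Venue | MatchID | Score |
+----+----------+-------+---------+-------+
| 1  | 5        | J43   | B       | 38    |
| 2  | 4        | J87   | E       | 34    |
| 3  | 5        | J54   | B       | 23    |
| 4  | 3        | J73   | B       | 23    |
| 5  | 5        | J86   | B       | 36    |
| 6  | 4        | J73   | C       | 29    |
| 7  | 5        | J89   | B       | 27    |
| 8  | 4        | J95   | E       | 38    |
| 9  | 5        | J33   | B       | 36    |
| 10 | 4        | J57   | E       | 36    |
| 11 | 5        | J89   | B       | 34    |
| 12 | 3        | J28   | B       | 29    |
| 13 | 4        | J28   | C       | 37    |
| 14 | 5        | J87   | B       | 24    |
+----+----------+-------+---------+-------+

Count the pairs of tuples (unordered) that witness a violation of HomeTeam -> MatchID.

6

HomeTeam=5: all 7 rows agree on MatchID — 0 pairs.
HomeTeam=4: violating pairs (2,6), (2,13), (6,8), (6,10), (8,13), (10,13) — 6 pairs.
HomeTeam=3: all 2 rows agree on MatchID — 0 pairs.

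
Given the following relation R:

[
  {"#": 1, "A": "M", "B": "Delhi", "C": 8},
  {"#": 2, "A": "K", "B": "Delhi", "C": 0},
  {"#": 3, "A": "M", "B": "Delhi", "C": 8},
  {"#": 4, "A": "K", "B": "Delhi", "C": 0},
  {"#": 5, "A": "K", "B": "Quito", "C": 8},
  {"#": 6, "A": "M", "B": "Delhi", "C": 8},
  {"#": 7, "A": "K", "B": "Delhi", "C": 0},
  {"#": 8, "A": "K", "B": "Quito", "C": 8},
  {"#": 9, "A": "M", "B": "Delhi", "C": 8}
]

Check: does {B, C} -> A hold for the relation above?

Yes

(B=Delhi, C=8): rows 1, 3, 6, 9 → A = M, M, M, M ✓
(B=Delhi, C=0): rows 2, 4, 7 → A = K, K, K ✓
(B=Quito, C=8): rows 5, 8 → A = K, K ✓
Every {B, C} value is associated with a single A value, so {B, C} -> A holds.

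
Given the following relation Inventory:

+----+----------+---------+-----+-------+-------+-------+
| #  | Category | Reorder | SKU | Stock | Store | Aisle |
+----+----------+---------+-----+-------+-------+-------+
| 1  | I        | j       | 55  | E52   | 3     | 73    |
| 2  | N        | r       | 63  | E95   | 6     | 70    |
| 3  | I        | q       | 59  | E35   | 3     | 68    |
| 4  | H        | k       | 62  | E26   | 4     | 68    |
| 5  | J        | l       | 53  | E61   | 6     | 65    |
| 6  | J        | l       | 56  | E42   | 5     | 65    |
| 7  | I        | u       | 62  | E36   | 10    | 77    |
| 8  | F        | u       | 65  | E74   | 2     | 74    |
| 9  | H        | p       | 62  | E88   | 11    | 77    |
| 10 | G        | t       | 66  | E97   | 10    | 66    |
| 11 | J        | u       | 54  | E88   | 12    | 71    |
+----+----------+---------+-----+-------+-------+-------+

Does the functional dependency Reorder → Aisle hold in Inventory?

Reorder=j: row 1 → Aisle = 73 ✓
Reorder=r: row 2 → Aisle = 70 ✓
Reorder=q: row 3 → Aisle = 68 ✓
Reorder=k: row 4 → Aisle = 68 ✓
Reorder=l: rows 5, 6 → Aisle = 65, 65 ✓
Reorder=u: rows 7, 8, 11 → Aisle takes values {77, 74, 71} — violation
Reorder=p: row 9 → Aisle = 77 ✓
Reorder=t: row 10 → Aisle = 66 ✓
Two rows agree on Reorder but differ on Aisle, so Reorder → Aisle does not hold.

No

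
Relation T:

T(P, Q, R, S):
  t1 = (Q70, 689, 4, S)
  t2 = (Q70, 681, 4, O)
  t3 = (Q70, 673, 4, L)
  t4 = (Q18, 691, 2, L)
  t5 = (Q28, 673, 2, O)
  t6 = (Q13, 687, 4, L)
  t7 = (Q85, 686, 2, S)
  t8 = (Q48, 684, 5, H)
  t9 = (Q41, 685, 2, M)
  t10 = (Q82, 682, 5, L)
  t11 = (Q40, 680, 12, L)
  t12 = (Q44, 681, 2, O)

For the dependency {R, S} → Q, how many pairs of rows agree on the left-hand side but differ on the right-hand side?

2

(R=4, S=L): violating pairs (3,6) — 1 pair.
(R=2, S=O): violating pairs (5,12) — 1 pair.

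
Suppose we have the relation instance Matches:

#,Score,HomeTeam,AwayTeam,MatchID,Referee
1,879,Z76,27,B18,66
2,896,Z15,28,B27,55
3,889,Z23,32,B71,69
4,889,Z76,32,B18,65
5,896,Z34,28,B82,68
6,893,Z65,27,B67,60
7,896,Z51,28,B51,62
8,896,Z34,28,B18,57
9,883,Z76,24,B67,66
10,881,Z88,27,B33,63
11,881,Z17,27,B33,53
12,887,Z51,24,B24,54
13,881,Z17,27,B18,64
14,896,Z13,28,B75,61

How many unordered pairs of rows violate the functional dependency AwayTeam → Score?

8

AwayTeam=27: violating pairs (1,6), (1,10), (1,11), (1,13), (6,10), (6,11), (6,13) — 7 pairs.
AwayTeam=28: all 5 rows agree on Score — 0 pairs.
AwayTeam=32: all 2 rows agree on Score — 0 pairs.
AwayTeam=24: violating pairs (9,12) — 1 pair.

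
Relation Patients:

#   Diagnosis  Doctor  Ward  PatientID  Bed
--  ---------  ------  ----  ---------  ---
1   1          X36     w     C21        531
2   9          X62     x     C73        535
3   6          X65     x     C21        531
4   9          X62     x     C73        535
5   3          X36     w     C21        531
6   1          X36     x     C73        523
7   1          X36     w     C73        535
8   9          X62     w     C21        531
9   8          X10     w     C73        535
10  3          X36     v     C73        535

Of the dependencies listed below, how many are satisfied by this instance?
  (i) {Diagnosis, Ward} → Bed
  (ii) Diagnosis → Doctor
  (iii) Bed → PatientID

(i) {Diagnosis, Ward} → Bed: (Diagnosis=1, Ward=w): rows 1, 7 → Bed takes values {531, 535} — violation — fails.
(ii) Diagnosis → Doctor: every LHS value maps to a single RHS value — holds.
(iii) Bed → PatientID: every LHS value maps to a single RHS value — holds.
2 of the 3 dependencies hold.

2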